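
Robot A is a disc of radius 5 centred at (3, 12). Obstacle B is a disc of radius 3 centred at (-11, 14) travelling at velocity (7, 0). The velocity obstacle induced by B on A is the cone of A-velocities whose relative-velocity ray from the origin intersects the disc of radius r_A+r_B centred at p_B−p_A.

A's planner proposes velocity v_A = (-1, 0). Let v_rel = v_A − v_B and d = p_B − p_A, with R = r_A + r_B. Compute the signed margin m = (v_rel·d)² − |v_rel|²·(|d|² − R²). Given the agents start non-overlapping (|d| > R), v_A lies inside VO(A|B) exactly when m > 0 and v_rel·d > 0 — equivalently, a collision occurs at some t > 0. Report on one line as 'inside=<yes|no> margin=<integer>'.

d = (-14, 2),  |d|² = 200;  R = 5+3 = 8,  c = 200−8² = 136
v_rel = (-8, 0),  |v_rel|² = 64;  v_rel·d = (-8)·(-14) + (0)·(2) = 112
64·t² − 224·t + 136 = 0  ⇒  m = 112² − 64·136 = 3840
m = 3840 > 0,  v_rel·d = 112 > 0  ⇒  inside

inside=yes margin=3840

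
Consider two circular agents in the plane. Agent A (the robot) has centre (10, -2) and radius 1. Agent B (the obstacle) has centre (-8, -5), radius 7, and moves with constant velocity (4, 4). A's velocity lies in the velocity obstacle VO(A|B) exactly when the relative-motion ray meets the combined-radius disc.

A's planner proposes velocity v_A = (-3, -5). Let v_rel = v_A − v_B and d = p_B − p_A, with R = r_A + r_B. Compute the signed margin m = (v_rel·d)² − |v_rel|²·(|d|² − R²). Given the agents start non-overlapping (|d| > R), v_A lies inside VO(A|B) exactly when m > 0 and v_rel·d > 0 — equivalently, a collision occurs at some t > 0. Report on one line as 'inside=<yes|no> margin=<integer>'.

d = (-18, -3),  |d|² = 333;  R = 1+7 = 8,  c = 333−8² = 269
v_rel = (-7, -9),  |v_rel|² = 130;  v_rel·d = (-7)·(-18) + (-9)·(-3) = 153
130·t² − 306·t + 269 = 0  ⇒  m = 153² − 130·269 = -11561
m = -11561 < 0,  v_rel·d = 153 > 0  ⇒  outside

inside=no margin=-11561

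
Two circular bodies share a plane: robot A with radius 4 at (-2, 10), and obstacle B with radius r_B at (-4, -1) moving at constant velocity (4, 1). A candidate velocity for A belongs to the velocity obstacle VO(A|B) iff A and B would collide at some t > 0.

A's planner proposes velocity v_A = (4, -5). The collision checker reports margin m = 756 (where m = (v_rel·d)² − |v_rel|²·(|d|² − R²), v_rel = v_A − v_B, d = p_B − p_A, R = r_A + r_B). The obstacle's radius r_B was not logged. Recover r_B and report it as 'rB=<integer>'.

m = 756
d = (-2, -11);  v_rel = (0, -6),  |v_rel|² = 36
v_rel×d = (0)·(-11) − (-6)·(-2) = -12
since m = R²·36 − (-12)²:  R² = (144 + 756) / 36 = 25
R = √25 = 5  ⇒  r_B = 5 − 4 = 1

rB=1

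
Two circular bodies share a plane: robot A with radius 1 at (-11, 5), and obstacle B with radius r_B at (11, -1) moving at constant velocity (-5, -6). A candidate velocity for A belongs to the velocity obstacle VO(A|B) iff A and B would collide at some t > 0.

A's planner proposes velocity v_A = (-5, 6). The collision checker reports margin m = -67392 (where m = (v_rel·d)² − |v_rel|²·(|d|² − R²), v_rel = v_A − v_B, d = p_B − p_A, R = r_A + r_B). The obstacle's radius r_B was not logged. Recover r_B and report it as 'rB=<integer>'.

m = -67392
d = (22, -6);  v_rel = (0, 12),  |v_rel|² = 144
v_rel×d = (0)·(-6) − (12)·(22) = -264
since m = R²·144 − (-264)²:  R² = (69696 + -67392) / 144 = 16
R = √16 = 4  ⇒  r_B = 4 − 1 = 3

rB=3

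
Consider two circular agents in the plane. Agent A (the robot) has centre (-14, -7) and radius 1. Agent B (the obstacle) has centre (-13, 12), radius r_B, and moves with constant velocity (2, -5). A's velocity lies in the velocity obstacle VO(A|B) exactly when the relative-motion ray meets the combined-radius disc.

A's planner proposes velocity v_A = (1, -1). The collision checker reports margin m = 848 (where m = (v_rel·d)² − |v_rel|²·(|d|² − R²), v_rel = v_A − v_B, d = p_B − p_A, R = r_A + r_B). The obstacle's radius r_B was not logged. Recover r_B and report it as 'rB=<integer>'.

m = 848
d = (1, 19);  v_rel = (-1, 4),  |v_rel|² = 17
v_rel×d = (-1)·(19) − (4)·(1) = -23
since m = R²·17 − (-23)²:  R² = (529 + 848) / 17 = 81
R = √81 = 9  ⇒  r_B = 9 − 1 = 8

rB=8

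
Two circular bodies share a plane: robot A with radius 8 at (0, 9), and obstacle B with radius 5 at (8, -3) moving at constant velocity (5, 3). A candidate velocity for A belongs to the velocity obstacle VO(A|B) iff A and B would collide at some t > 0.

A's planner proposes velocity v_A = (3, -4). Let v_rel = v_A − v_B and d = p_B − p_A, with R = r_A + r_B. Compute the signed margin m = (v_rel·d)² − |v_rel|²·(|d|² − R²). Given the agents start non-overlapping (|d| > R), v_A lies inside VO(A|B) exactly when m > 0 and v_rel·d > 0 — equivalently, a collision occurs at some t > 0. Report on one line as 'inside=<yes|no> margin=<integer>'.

d = (8, -12),  |d|² = 208;  R = 8+5 = 13,  c = 208−13² = 39
v_rel = (-2, -7),  |v_rel|² = 53;  v_rel·d = (-2)·(8) + (-7)·(-12) = 68
53·t² − 136·t + 39 = 0  ⇒  m = 68² − 53·39 = 2557
m = 2557 > 0,  v_rel·d = 68 > 0  ⇒  inside

inside=yes margin=2557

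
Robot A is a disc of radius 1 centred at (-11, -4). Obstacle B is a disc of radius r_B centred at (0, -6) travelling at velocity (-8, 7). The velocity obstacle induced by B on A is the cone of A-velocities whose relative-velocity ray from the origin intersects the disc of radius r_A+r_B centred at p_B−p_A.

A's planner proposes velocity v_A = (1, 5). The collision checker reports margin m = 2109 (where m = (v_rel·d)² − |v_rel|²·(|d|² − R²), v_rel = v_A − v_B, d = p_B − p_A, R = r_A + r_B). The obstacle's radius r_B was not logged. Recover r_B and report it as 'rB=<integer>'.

m = 2109
d = (11, -2);  v_rel = (9, -2),  |v_rel|² = 85
v_rel×d = (9)·(-2) − (-2)·(11) = 4
since m = R²·85 − 4²:  R² = (16 + 2109) / 85 = 25
R = √25 = 5  ⇒  r_B = 5 − 1 = 4

rB=4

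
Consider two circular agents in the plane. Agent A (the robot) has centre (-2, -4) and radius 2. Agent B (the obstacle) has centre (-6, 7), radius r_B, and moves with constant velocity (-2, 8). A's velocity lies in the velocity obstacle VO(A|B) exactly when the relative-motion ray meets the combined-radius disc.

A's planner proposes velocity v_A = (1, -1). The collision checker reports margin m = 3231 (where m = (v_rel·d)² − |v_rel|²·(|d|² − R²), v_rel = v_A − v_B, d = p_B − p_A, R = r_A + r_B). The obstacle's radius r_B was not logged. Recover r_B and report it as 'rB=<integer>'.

m = 3231
d = (-4, 11);  v_rel = (3, -9),  |v_rel|² = 90
v_rel×d = (3)·(11) − (-9)·(-4) = -3
since m = R²·90 − (-3)²:  R² = (9 + 3231) / 90 = 36
R = √36 = 6  ⇒  r_B = 6 − 2 = 4

rB=4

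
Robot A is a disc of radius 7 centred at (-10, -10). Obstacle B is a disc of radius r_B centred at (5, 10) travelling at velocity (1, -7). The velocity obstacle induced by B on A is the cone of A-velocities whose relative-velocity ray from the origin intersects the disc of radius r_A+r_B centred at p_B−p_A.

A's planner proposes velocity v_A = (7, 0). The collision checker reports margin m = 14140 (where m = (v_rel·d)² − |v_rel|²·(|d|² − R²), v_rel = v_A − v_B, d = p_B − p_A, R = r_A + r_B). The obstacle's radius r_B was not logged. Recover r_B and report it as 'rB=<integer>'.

m = 14140
d = (15, 20);  v_rel = (6, 7),  |v_rel|² = 85
v_rel×d = (6)·(20) − (7)·(15) = 15
since m = R²·85 − 15²:  R² = (225 + 14140) / 85 = 169
R = √169 = 13  ⇒  r_B = 13 − 7 = 6

rB=6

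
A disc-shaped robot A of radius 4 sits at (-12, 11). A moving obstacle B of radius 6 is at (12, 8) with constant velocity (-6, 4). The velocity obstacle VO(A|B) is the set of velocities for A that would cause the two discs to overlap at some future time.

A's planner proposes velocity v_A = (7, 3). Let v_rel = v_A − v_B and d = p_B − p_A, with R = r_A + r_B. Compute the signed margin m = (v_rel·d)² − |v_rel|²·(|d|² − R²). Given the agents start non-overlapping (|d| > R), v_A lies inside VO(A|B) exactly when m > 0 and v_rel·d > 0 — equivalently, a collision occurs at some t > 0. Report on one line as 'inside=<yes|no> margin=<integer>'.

d = (24, -3),  |d|² = 585;  R = 4+6 = 10,  c = 585−10² = 485
v_rel = (13, -1),  |v_rel|² = 170;  v_rel·d = (13)·(24) + (-1)·(-3) = 315
170·t² − 630·t + 485 = 0  ⇒  m = 315² − 170·485 = 16775
m = 16775 > 0,  v_rel·d = 315 > 0  ⇒  inside

inside=yes margin=16775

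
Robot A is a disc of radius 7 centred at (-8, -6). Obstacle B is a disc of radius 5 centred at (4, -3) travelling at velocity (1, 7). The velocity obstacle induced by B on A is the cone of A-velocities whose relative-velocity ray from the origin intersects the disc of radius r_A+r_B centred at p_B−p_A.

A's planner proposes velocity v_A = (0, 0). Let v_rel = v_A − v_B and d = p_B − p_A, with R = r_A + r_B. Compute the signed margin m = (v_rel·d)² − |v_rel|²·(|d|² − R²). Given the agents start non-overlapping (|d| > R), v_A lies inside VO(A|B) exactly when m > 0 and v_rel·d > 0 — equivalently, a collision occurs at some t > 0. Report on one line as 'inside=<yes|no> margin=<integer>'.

d = (12, 3),  |d|² = 153;  R = 7+5 = 12,  c = 153−12² = 9
v_rel = (-1, -7),  |v_rel|² = 50;  v_rel·d = (-1)·(12) + (-7)·(3) = -33
50·t² + 66·t + 9 = 0  ⇒  m = (-33)² − 50·9 = 639
m = 639 > 0,  v_rel·d = -33 < 0  ⇒  outside

inside=no margin=639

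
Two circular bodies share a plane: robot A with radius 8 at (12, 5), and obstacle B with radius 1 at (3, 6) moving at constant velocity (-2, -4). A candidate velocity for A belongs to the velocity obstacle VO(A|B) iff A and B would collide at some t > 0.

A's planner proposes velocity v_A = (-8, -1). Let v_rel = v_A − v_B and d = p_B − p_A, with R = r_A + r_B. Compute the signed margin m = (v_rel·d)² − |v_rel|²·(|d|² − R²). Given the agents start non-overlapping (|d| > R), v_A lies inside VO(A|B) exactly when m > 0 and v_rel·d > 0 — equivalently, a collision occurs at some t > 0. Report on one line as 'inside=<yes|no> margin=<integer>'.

d = (-9, 1),  |d|² = 82;  R = 8+1 = 9,  c = 82−9² = 1
v_rel = (-6, 3),  |v_rel|² = 45;  v_rel·d = (-6)·(-9) + (3)·(1) = 57
45·t² − 114·t + 1 = 0  ⇒  m = 57² − 45·1 = 3204
m = 3204 > 0,  v_rel·d = 57 > 0  ⇒  inside

inside=yes margin=3204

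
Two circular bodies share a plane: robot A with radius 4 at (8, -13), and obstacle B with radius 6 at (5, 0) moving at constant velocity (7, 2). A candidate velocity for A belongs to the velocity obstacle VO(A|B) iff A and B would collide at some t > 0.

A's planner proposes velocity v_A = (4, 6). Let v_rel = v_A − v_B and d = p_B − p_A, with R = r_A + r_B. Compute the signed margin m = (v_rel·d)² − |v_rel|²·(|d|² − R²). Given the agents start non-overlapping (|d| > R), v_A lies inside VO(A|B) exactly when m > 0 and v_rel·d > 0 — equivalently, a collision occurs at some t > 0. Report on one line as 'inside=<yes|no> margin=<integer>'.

d = (-3, 13),  |d|² = 178;  R = 4+6 = 10,  c = 178−10² = 78
v_rel = (-3, 4),  |v_rel|² = 25;  v_rel·d = (-3)·(-3) + (4)·(13) = 61
25·t² − 122·t + 78 = 0  ⇒  m = 61² − 25·78 = 1771
m = 1771 > 0,  v_rel·d = 61 > 0  ⇒  inside

inside=yes margin=1771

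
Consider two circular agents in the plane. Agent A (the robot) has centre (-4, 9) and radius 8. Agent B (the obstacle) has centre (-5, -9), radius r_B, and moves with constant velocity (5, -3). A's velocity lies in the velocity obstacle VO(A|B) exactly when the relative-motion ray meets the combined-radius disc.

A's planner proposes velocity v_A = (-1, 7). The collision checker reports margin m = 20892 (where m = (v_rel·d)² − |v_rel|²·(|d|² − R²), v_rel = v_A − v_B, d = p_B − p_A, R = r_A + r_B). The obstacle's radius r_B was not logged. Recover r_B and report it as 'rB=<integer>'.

m = 20892
d = (-1, -18);  v_rel = (-6, 10),  |v_rel|² = 136
v_rel×d = (-6)·(-18) − (10)·(-1) = 118
since m = R²·136 − 118²:  R² = (13924 + 20892) / 136 = 256
R = √256 = 16  ⇒  r_B = 16 − 8 = 8

rB=8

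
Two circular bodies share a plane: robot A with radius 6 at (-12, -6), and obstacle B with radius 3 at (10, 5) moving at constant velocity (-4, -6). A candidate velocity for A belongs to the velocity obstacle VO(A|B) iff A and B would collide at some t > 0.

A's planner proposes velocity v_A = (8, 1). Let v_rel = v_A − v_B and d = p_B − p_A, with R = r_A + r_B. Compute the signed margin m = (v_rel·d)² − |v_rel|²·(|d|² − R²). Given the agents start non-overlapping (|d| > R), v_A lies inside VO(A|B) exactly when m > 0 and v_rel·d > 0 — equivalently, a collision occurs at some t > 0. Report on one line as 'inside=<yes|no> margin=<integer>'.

d = (22, 11),  |d|² = 605;  R = 6+3 = 9,  c = 605−9² = 524
v_rel = (12, 7),  |v_rel|² = 193;  v_rel·d = (12)·(22) + (7)·(11) = 341
193·t² − 682·t + 524 = 0  ⇒  m = 341² − 193·524 = 15149
m = 15149 > 0,  v_rel·d = 341 > 0  ⇒  inside

inside=yes margin=15149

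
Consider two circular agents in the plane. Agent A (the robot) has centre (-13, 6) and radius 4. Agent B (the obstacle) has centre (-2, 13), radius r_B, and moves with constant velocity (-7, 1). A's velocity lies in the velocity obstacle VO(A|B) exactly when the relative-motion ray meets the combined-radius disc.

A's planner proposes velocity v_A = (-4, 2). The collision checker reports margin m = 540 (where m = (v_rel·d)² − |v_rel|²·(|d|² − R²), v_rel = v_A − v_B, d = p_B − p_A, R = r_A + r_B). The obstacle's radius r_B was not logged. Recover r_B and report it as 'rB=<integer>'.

m = 540
d = (11, 7);  v_rel = (3, 1),  |v_rel|² = 10
v_rel×d = (3)·(7) − (1)·(11) = 10
since m = R²·10 − 10²:  R² = (100 + 540) / 10 = 64
R = √64 = 8  ⇒  r_B = 8 − 4 = 4

rB=4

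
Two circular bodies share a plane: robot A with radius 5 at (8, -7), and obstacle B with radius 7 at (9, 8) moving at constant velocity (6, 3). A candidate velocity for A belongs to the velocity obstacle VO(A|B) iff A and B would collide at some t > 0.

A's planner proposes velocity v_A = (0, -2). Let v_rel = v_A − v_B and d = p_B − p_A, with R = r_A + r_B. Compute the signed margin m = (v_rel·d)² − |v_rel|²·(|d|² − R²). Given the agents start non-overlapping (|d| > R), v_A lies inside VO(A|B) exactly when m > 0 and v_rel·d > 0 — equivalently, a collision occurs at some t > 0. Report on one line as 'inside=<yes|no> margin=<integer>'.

d = (1, 15),  |d|² = 226;  R = 5+7 = 12,  c = 226−12² = 82
v_rel = (-6, -5),  |v_rel|² = 61;  v_rel·d = (-6)·(1) + (-5)·(15) = -81
61·t² + 162·t + 82 = 0  ⇒  m = (-81)² − 61·82 = 1559
m = 1559 > 0,  v_rel·d = -81 < 0  ⇒  outside

inside=no margin=1559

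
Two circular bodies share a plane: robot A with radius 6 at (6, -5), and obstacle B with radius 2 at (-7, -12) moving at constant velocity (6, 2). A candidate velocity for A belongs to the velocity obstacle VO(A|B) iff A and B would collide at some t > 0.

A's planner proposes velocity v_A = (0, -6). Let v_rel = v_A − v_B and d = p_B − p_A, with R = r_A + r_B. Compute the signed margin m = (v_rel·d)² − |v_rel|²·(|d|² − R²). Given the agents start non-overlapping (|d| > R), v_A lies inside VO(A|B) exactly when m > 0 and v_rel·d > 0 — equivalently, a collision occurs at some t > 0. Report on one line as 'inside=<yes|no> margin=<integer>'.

d = (-13, -7),  |d|² = 218;  R = 6+2 = 8,  c = 218−8² = 154
v_rel = (-6, -8),  |v_rel|² = 100;  v_rel·d = (-6)·(-13) + (-8)·(-7) = 134
100·t² − 268·t + 154 = 0  ⇒  m = 134² − 100·154 = 2556
m = 2556 > 0,  v_rel·d = 134 > 0  ⇒  inside

inside=yes margin=2556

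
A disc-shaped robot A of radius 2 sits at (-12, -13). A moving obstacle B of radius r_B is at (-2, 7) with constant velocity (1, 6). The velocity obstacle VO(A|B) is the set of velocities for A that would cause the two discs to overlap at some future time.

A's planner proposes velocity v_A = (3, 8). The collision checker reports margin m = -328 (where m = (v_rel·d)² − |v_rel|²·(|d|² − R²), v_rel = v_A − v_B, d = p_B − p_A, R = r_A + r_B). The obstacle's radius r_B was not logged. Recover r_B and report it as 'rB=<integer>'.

m = -328
d = (10, 20);  v_rel = (2, 2),  |v_rel|² = 8
v_rel×d = (2)·(20) − (2)·(10) = 20
since m = R²·8 − 20²:  R² = (400 + -328) / 8 = 9
R = √9 = 3  ⇒  r_B = 3 − 2 = 1

rB=1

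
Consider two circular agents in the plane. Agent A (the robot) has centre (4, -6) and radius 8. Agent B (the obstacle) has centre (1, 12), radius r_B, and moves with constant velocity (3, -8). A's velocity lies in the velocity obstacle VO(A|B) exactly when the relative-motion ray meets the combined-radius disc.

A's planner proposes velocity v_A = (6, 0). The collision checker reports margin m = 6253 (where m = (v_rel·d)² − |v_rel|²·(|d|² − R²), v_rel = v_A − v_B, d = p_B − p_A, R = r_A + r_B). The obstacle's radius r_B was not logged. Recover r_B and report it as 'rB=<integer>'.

m = 6253
d = (-3, 18);  v_rel = (3, 8),  |v_rel|² = 73
v_rel×d = (3)·(18) − (8)·(-3) = 78
since m = R²·73 − 78²:  R² = (6084 + 6253) / 73 = 169
R = √169 = 13  ⇒  r_B = 13 − 8 = 5

rB=5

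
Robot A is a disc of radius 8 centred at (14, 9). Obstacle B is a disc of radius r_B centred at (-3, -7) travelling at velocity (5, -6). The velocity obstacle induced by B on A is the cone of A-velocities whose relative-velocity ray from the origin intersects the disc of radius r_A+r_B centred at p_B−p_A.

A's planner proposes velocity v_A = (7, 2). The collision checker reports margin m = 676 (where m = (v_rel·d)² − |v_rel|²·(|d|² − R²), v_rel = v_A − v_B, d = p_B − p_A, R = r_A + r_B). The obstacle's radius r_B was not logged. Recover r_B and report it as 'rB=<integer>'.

m = 676
d = (-17, -16);  v_rel = (2, 8),  |v_rel|² = 68
v_rel×d = (2)·(-16) − (8)·(-17) = 104
since m = R²·68 − 104²:  R² = (10816 + 676) / 68 = 169
R = √169 = 13  ⇒  r_B = 13 − 8 = 5

rB=5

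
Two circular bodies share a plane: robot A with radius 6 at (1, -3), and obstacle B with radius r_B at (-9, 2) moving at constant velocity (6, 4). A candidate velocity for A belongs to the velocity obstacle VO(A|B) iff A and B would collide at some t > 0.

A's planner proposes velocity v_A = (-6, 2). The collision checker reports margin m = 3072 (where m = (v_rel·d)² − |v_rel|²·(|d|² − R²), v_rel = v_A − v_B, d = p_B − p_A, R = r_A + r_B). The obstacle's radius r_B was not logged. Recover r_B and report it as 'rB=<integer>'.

m = 3072
d = (-10, 5);  v_rel = (-12, -2),  |v_rel|² = 148
v_rel×d = (-12)·(5) − (-2)·(-10) = -80
since m = R²·148 − (-80)²:  R² = (6400 + 3072) / 148 = 64
R = √64 = 8  ⇒  r_B = 8 − 6 = 2

rB=2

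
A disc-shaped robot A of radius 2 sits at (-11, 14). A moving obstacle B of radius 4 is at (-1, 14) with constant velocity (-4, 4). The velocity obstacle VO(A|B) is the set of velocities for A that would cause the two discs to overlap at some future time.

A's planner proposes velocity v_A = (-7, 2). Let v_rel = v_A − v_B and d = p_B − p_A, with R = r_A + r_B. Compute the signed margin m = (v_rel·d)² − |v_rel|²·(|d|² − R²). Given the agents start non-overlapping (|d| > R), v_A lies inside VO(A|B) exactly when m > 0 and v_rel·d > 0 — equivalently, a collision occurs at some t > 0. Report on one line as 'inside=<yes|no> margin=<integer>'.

d = (10, 0),  |d|² = 100;  R = 2+4 = 6,  c = 100−6² = 64
v_rel = (-3, -2),  |v_rel|² = 13;  v_rel·d = (-3)·(10) + (-2)·(0) = -30
13·t² + 60·t + 64 = 0  ⇒  m = (-30)² − 13·64 = 68
m = 68 > 0,  v_rel·d = -30 < 0  ⇒  outside

inside=no margin=68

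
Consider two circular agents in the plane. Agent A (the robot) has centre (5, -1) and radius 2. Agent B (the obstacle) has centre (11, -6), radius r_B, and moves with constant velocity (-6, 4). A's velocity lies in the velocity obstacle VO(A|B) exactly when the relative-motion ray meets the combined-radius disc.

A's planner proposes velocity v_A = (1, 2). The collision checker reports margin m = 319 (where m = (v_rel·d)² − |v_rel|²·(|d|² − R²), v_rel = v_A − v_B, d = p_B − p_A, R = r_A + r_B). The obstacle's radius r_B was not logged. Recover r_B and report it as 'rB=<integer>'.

m = 319
d = (6, -5);  v_rel = (7, -2),  |v_rel|² = 53
v_rel×d = (7)·(-5) − (-2)·(6) = -23
since m = R²·53 − (-23)²:  R² = (529 + 319) / 53 = 16
R = √16 = 4  ⇒  r_B = 4 − 2 = 2

rB=2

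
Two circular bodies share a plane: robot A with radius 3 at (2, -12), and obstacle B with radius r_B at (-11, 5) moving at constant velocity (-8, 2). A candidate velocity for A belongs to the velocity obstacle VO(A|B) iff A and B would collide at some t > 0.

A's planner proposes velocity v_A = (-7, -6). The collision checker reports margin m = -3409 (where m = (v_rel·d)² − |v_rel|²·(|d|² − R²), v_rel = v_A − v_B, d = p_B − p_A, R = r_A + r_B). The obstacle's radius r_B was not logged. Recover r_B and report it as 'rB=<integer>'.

m = -3409
d = (-13, 17);  v_rel = (1, -8),  |v_rel|² = 65
v_rel×d = (1)·(17) − (-8)·(-13) = -87
since m = R²·65 − (-87)²:  R² = (7569 + -3409) / 65 = 64
R = √64 = 8  ⇒  r_B = 8 − 3 = 5

rB=5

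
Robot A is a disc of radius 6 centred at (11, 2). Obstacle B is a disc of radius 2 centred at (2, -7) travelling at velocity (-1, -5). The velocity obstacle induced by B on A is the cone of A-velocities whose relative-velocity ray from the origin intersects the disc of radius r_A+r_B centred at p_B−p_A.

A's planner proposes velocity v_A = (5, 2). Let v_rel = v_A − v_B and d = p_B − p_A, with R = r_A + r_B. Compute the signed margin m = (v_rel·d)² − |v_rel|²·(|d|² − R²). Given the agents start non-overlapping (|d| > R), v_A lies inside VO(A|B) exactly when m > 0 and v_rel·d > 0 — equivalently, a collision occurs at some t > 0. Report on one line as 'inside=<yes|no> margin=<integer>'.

d = (-9, -9),  |d|² = 162;  R = 6+2 = 8,  c = 162−8² = 98
v_rel = (6, 7),  |v_rel|² = 85;  v_rel·d = (6)·(-9) + (7)·(-9) = -117
85·t² + 234·t + 98 = 0  ⇒  m = (-117)² − 85·98 = 5359
m = 5359 > 0,  v_rel·d = -117 < 0  ⇒  outside

inside=no margin=5359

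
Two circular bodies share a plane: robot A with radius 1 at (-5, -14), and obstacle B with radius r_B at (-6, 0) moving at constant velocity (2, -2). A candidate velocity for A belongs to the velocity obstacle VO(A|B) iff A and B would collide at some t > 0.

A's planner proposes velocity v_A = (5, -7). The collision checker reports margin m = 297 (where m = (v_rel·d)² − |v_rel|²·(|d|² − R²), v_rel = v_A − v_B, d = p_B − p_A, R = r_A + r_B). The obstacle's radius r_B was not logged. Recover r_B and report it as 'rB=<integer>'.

m = 297
d = (-1, 14);  v_rel = (3, -5),  |v_rel|² = 34
v_rel×d = (3)·(14) − (-5)·(-1) = 37
since m = R²·34 − 37²:  R² = (1369 + 297) / 34 = 49
R = √49 = 7  ⇒  r_B = 7 − 1 = 6

rB=6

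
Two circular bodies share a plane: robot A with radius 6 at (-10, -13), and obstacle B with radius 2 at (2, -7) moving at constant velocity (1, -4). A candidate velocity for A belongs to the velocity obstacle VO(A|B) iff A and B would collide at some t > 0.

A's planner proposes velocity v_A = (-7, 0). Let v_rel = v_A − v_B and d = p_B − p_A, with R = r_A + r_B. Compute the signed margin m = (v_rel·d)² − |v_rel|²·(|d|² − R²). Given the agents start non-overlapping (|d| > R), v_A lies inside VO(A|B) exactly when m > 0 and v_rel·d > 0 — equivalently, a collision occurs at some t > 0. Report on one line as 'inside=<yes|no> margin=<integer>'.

d = (12, 6),  |d|² = 180;  R = 6+2 = 8,  c = 180−8² = 116
v_rel = (-8, 4),  |v_rel|² = 80;  v_rel·d = (-8)·(12) + (4)·(6) = -72
80·t² + 144·t + 116 = 0  ⇒  m = (-72)² − 80·116 = -4096
m = -4096 < 0,  v_rel·d = -72 < 0  ⇒  outside

inside=no margin=-4096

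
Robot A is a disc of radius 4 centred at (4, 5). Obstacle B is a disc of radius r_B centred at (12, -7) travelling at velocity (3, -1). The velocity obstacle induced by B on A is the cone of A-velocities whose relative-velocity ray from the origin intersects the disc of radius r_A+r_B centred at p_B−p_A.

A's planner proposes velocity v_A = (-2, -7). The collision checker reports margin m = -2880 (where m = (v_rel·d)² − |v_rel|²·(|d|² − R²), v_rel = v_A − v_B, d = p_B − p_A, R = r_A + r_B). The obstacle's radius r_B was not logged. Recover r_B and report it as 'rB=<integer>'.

m = -2880
d = (8, -12);  v_rel = (-5, -6),  |v_rel|² = 61
v_rel×d = (-5)·(-12) − (-6)·(8) = 108
since m = R²·61 − 108²:  R² = (11664 + -2880) / 61 = 144
R = √144 = 12  ⇒  r_B = 12 − 4 = 8

rB=8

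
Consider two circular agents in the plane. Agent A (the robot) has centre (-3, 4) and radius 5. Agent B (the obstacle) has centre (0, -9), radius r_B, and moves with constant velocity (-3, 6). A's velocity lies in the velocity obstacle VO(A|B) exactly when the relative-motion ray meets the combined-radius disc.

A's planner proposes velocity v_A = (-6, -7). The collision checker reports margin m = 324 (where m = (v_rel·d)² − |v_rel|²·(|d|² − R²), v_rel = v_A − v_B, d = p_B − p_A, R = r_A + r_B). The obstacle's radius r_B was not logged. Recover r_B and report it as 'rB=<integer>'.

m = 324
d = (3, -13);  v_rel = (-3, -13),  |v_rel|² = 178
v_rel×d = (-3)·(-13) − (-13)·(3) = 78
since m = R²·178 − 78²:  R² = (6084 + 324) / 178 = 36
R = √36 = 6  ⇒  r_B = 6 − 5 = 1

rB=1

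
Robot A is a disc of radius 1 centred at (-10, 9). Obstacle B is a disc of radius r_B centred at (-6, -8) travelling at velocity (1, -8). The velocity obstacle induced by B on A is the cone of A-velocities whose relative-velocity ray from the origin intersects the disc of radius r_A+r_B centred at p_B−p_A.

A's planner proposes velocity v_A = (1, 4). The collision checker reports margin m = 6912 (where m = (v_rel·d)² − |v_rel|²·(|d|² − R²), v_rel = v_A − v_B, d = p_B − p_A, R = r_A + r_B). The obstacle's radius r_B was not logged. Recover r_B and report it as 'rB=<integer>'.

m = 6912
d = (4, -17);  v_rel = (0, 12),  |v_rel|² = 144
v_rel×d = (0)·(-17) − (12)·(4) = -48
since m = R²·144 − (-48)²:  R² = (2304 + 6912) / 144 = 64
R = √64 = 8  ⇒  r_B = 8 − 1 = 7

rB=7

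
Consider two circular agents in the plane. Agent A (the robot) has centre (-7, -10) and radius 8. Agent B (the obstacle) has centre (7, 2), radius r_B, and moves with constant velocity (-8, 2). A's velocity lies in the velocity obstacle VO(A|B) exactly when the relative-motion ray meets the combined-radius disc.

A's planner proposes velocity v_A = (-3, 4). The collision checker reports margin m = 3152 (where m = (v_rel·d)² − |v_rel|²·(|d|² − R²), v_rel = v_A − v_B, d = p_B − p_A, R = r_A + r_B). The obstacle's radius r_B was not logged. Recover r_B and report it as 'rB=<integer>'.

m = 3152
d = (14, 12);  v_rel = (5, 2),  |v_rel|² = 29
v_rel×d = (5)·(12) − (2)·(14) = 32
since m = R²·29 − 32²:  R² = (1024 + 3152) / 29 = 144
R = √144 = 12  ⇒  r_B = 12 − 8 = 4

rB=4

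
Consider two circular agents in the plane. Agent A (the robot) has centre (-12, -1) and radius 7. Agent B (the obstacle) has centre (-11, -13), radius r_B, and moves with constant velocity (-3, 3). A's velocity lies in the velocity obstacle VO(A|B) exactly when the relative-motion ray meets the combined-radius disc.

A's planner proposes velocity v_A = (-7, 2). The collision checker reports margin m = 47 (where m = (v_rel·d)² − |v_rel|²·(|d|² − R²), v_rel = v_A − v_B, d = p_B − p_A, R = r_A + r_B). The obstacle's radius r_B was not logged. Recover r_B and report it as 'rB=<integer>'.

m = 47
d = (1, -12);  v_rel = (-4, -1),  |v_rel|² = 17
v_rel×d = (-4)·(-12) − (-1)·(1) = 49
since m = R²·17 − 49²:  R² = (2401 + 47) / 17 = 144
R = √144 = 12  ⇒  r_B = 12 − 7 = 5

rB=5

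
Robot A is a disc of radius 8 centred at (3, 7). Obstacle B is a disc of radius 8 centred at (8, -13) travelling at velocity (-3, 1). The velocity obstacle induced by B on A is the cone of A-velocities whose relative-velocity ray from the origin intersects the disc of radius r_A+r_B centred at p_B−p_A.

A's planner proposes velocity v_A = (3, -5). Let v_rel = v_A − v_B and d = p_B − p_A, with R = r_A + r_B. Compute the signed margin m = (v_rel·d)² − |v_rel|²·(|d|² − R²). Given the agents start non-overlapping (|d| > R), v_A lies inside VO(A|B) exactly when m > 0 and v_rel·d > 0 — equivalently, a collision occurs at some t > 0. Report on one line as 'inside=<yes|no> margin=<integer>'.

d = (5, -20),  |d|² = 425;  R = 8+8 = 16,  c = 425−16² = 169
v_rel = (6, -6),  |v_rel|² = 72;  v_rel·d = (6)·(5) + (-6)·(-20) = 150
72·t² − 300·t + 169 = 0  ⇒  m = 150² − 72·169 = 10332
m = 10332 > 0,  v_rel·d = 150 > 0  ⇒  inside

inside=yes margin=10332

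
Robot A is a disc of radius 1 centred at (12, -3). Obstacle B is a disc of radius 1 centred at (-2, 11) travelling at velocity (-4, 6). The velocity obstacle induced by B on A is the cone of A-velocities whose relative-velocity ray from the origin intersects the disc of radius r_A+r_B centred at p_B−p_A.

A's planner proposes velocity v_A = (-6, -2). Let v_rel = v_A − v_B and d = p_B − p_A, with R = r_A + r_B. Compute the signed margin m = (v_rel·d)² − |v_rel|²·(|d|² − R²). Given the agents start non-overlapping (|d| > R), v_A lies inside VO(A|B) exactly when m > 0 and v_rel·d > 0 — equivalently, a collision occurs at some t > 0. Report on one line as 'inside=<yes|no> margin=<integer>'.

d = (-14, 14),  |d|² = 392;  R = 1+1 = 2,  c = 392−2² = 388
v_rel = (-2, -8),  |v_rel|² = 68;  v_rel·d = (-2)·(-14) + (-8)·(14) = -84
68·t² + 168·t + 388 = 0  ⇒  m = (-84)² − 68·388 = -19328
m = -19328 < 0,  v_rel·d = -84 < 0  ⇒  outside

inside=no margin=-19328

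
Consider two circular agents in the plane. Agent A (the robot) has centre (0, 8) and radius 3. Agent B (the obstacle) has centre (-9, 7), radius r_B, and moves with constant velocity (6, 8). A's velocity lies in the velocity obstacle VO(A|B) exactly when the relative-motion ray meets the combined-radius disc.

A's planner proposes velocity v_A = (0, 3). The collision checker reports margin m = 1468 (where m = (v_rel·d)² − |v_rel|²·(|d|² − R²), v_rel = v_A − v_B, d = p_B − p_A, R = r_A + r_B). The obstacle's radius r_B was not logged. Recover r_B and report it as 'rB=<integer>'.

m = 1468
d = (-9, -1);  v_rel = (-6, -5),  |v_rel|² = 61
v_rel×d = (-6)·(-1) − (-5)·(-9) = -39
since m = R²·61 − (-39)²:  R² = (1521 + 1468) / 61 = 49
R = √49 = 7  ⇒  r_B = 7 − 3 = 4

rB=4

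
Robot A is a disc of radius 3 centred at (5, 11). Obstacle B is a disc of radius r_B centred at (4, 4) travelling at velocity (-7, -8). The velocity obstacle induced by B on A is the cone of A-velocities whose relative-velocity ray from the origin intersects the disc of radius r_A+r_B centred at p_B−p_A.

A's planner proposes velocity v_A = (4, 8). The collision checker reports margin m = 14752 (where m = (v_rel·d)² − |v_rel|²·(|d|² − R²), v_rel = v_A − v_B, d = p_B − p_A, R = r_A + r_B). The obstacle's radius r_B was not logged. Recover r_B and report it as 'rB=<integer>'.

m = 14752
d = (-1, -7);  v_rel = (11, 16),  |v_rel|² = 377
v_rel×d = (11)·(-7) − (16)·(-1) = -61
since m = R²·377 − (-61)²:  R² = (3721 + 14752) / 377 = 49
R = √49 = 7  ⇒  r_B = 7 − 3 = 4

rB=4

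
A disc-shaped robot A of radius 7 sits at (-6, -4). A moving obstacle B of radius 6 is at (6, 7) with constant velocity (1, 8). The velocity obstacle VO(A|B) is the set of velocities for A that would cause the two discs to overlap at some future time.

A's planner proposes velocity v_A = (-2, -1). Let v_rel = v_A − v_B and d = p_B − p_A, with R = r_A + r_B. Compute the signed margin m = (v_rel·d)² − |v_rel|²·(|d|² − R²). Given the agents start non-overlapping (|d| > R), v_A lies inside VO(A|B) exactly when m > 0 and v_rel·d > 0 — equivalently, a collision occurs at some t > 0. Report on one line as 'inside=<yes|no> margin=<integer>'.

d = (12, 11),  |d|² = 265;  R = 7+6 = 13,  c = 265−13² = 96
v_rel = (-3, -9),  |v_rel|² = 90;  v_rel·d = (-3)·(12) + (-9)·(11) = -135
90·t² + 270·t + 96 = 0  ⇒  m = (-135)² − 90·96 = 9585
m = 9585 > 0,  v_rel·d = -135 < 0  ⇒  outside

inside=no margin=9585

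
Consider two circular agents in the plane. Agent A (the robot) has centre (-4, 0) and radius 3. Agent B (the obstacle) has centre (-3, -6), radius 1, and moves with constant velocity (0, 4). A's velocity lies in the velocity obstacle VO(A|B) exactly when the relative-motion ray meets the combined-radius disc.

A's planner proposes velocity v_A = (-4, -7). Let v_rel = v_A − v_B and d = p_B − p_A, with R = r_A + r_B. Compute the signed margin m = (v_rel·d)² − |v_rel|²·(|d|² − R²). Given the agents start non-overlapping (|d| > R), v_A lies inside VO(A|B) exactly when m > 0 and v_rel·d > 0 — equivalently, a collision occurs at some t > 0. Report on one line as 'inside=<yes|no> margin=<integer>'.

d = (1, -6),  |d|² = 37;  R = 3+1 = 4,  c = 37−4² = 21
v_rel = (-4, -11),  |v_rel|² = 137;  v_rel·d = (-4)·(1) + (-11)·(-6) = 62
137·t² − 124·t + 21 = 0  ⇒  m = 62² − 137·21 = 967
m = 967 > 0,  v_rel·d = 62 > 0  ⇒  inside

inside=yes margin=967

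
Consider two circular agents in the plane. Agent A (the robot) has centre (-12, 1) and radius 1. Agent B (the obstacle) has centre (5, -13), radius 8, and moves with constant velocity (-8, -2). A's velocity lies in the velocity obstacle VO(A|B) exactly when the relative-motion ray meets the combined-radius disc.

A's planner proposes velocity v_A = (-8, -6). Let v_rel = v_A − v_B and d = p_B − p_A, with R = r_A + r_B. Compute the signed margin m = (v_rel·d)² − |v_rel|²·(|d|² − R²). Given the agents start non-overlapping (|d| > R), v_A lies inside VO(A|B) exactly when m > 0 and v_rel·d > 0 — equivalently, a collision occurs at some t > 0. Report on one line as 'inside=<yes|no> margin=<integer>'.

d = (17, -14),  |d|² = 485;  R = 1+8 = 9,  c = 485−9² = 404
v_rel = (0, -4),  |v_rel|² = 16;  v_rel·d = (0)·(17) + (-4)·(-14) = 56
16·t² − 112·t + 404 = 0  ⇒  m = 56² − 16·404 = -3328
m = -3328 < 0,  v_rel·d = 56 > 0  ⇒  outside

inside=no margin=-3328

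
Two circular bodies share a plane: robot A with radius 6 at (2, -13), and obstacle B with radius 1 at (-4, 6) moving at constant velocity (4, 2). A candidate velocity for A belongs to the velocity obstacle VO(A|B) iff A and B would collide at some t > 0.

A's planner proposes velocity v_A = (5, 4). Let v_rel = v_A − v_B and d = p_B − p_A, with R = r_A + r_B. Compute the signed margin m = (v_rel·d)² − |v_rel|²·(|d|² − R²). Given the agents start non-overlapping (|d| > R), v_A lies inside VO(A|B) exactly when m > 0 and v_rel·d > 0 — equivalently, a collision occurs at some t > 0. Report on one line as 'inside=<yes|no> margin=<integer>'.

d = (-6, 19),  |d|² = 397;  R = 6+1 = 7,  c = 397−7² = 348
v_rel = (1, 2),  |v_rel|² = 5;  v_rel·d = (1)·(-6) + (2)·(19) = 32
5·t² − 64·t + 348 = 0  ⇒  m = 32² − 5·348 = -716
m = -716 < 0,  v_rel·d = 32 > 0  ⇒  outside

inside=no margin=-716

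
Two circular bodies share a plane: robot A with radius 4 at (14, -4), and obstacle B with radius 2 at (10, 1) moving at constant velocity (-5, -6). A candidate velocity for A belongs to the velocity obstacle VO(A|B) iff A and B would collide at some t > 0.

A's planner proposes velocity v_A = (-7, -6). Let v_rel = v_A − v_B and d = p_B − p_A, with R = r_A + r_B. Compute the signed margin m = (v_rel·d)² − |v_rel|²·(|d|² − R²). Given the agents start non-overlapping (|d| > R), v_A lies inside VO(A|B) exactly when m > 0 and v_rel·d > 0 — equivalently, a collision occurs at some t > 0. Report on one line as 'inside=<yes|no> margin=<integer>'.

d = (-4, 5),  |d|² = 41;  R = 4+2 = 6,  c = 41−6² = 5
v_rel = (-2, 0),  |v_rel|² = 4;  v_rel·d = (-2)·(-4) + (0)·(5) = 8
4·t² − 16·t + 5 = 0  ⇒  m = 8² − 4·5 = 44
m = 44 > 0,  v_rel·d = 8 > 0  ⇒  inside

inside=yes margin=44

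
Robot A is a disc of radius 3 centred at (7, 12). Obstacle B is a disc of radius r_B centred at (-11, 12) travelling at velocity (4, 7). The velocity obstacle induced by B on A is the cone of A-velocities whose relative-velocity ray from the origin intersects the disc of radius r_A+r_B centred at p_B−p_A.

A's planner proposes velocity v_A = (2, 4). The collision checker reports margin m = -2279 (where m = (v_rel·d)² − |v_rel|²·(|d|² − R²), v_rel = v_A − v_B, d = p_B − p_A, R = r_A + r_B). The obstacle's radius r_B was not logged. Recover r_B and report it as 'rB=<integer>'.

m = -2279
d = (-18, 0);  v_rel = (-2, -3),  |v_rel|² = 13
v_rel×d = (-2)·(0) − (-3)·(-18) = -54
since m = R²·13 − (-54)²:  R² = (2916 + -2279) / 13 = 49
R = √49 = 7  ⇒  r_B = 7 − 3 = 4

rB=4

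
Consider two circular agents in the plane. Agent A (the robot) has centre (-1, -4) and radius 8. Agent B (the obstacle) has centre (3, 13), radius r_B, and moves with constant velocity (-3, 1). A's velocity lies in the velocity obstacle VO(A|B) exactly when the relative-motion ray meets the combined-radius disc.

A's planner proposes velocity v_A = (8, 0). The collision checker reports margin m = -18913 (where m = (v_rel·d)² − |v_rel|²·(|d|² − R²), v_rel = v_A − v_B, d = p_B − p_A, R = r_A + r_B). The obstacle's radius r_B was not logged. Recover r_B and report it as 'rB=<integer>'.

m = -18913
d = (4, 17);  v_rel = (11, -1),  |v_rel|² = 122
v_rel×d = (11)·(17) − (-1)·(4) = 191
since m = R²·122 − 191²:  R² = (36481 + -18913) / 122 = 144
R = √144 = 12  ⇒  r_B = 12 − 8 = 4

rB=4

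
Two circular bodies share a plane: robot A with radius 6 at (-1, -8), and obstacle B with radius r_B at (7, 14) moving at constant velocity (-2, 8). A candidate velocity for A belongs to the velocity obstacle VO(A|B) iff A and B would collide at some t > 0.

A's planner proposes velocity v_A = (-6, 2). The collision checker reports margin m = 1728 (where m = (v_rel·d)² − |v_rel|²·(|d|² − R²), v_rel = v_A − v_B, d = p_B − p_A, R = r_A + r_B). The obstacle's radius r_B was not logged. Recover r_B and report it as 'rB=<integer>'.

m = 1728
d = (8, 22);  v_rel = (-4, -6),  |v_rel|² = 52
v_rel×d = (-4)·(22) − (-6)·(8) = -40
since m = R²·52 − (-40)²:  R² = (1600 + 1728) / 52 = 64
R = √64 = 8  ⇒  r_B = 8 − 6 = 2

rB=2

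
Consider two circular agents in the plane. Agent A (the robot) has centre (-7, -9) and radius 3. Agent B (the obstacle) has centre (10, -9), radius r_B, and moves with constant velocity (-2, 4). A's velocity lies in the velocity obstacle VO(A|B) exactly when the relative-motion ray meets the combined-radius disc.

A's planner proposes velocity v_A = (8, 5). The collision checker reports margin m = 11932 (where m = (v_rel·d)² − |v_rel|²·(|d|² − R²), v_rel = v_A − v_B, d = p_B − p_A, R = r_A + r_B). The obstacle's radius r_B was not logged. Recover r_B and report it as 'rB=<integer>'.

m = 11932
d = (17, 0);  v_rel = (10, 1),  |v_rel|² = 101
v_rel×d = (10)·(0) − (1)·(17) = -17
since m = R²·101 − (-17)²:  R² = (289 + 11932) / 101 = 121
R = √121 = 11  ⇒  r_B = 11 − 3 = 8

rB=8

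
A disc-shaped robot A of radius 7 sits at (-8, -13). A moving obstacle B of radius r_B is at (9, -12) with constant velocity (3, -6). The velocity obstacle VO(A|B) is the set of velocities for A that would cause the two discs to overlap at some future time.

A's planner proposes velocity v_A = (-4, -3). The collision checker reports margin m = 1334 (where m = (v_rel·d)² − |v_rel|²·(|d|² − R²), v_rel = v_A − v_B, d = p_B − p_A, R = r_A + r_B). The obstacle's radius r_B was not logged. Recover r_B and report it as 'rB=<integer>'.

m = 1334
d = (17, 1);  v_rel = (-7, 3),  |v_rel|² = 58
v_rel×d = (-7)·(1) − (3)·(17) = -58
since m = R²·58 − (-58)²:  R² = (3364 + 1334) / 58 = 81
R = √81 = 9  ⇒  r_B = 9 − 7 = 2

rB=2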